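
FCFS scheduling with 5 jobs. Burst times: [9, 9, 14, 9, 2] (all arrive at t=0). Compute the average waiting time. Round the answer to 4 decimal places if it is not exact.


FCFS order (as given): [9, 9, 14, 9, 2]
Waiting times:
  Job 1: wait = 0
  Job 2: wait = 9
  Job 3: wait = 18
  Job 4: wait = 32
  Job 5: wait = 41
Sum of waiting times = 100
Average waiting time = 100/5 = 20.0

20.0


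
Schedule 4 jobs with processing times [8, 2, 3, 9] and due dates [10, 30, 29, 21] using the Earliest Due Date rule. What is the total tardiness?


Sort by due date (EDD order): [(8, 10), (9, 21), (3, 29), (2, 30)]
Compute completion times and tardiness:
  Job 1: p=8, d=10, C=8, tardiness=max(0,8-10)=0
  Job 2: p=9, d=21, C=17, tardiness=max(0,17-21)=0
  Job 3: p=3, d=29, C=20, tardiness=max(0,20-29)=0
  Job 4: p=2, d=30, C=22, tardiness=max(0,22-30)=0
Total tardiness = 0

0


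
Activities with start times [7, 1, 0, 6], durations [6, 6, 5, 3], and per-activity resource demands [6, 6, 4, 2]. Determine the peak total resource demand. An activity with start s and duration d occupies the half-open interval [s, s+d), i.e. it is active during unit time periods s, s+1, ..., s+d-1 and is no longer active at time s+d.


Each activity i is active on [start_i, start_i + duration_i).
Compute total resource usage per time slot:
  t=0: active resources = [4], total = 4
  t=1: active resources = [6, 4], total = 10
  t=2: active resources = [6, 4], total = 10
  t=3: active resources = [6, 4], total = 10
  t=4: active resources = [6, 4], total = 10
  t=5: active resources = [6], total = 6
  t=6: active resources = [6, 2], total = 8
  t=7: active resources = [6, 2], total = 8
  t=8: active resources = [6, 2], total = 8
  t=9: active resources = [6], total = 6
  t=10: active resources = [6], total = 6
  t=11: active resources = [6], total = 6
  t=12: active resources = [6], total = 6
Peak resource demand = 10

10


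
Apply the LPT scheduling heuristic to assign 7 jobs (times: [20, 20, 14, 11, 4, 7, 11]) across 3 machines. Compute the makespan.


Sort jobs in decreasing order (LPT): [20, 20, 14, 11, 11, 7, 4]
Assign each job to the least loaded machine:
  Machine 1: jobs [20, 11], load = 31
  Machine 2: jobs [20, 7], load = 27
  Machine 3: jobs [14, 11, 4], load = 29
Makespan = max load = 31

31


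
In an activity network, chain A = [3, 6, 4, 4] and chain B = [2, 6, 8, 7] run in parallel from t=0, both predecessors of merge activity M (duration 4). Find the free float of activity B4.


ES(B4) = sum of predecessors on chain B = 16
EF(B4) = ES + duration = 16 + 7 = 23
Successor of B4 is M. ES(M) = max(sum(A), sum(B)) = max(17, 23) = 23
Free float = ES(successor) - EF(current) = 23 - 23 = 0

0


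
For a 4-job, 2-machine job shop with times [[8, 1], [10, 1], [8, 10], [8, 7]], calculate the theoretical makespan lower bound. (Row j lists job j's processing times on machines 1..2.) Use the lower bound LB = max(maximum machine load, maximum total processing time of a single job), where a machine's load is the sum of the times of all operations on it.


Machine loads:
  Machine 1: 8 + 10 + 8 + 8 = 34
  Machine 2: 1 + 1 + 10 + 7 = 19
Max machine load = 34
Job totals:
  Job 1: 9
  Job 2: 11
  Job 3: 18
  Job 4: 15
Max job total = 18
Lower bound = max(34, 18) = 34

34


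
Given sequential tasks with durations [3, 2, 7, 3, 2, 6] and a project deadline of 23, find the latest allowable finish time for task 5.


LF(activity 5) = deadline - sum of successor durations
Successors: activities 6 through 6 with durations [6]
Sum of successor durations = 6
LF = 23 - 6 = 17

17


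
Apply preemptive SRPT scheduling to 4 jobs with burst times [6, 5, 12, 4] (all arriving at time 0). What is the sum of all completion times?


Since all jobs arrive at t=0, SRPT equals SPT ordering.
SPT order: [4, 5, 6, 12]
Completion times:
  Job 1: p=4, C=4
  Job 2: p=5, C=9
  Job 3: p=6, C=15
  Job 4: p=12, C=27
Total completion time = 4 + 9 + 15 + 27 = 55

55


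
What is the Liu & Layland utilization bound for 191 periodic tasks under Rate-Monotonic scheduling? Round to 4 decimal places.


Compute 2^(1/191) = 1.0036356358
Subtract 1: 1.0036356358 - 1 = 0.0036356358
Multiply by n: 191 * 0.0036356358 = 0.6944064378
Round to 4 dp: 0.6944

0.6944


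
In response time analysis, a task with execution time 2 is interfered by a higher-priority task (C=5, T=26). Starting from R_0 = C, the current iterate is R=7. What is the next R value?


R_next = C + ceil(R_prev / T_hp) * C_hp
ceil(7 / 26) = ceil(0.2692) = 1
Interference = 1 * 5 = 5
R_next = 2 + 5 = 7
R_next = R_prev, so the iteration has converged (response time = 7).

7


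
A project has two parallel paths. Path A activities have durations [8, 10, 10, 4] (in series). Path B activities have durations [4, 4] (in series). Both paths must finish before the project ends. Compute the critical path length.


Path A total = 8 + 10 + 10 + 4 = 32
Path B total = 4 + 4 = 8
Critical path = longest path = max(32, 8) = 32

32


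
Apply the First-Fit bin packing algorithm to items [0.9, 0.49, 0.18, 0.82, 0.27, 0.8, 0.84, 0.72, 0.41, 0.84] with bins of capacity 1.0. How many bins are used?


Place items sequentially using First-Fit:
  Item 0.9 -> new Bin 1
  Item 0.49 -> new Bin 2
  Item 0.18 -> Bin 2 (now 0.67)
  Item 0.82 -> new Bin 3
  Item 0.27 -> Bin 2 (now 0.94)
  Item 0.8 -> new Bin 4
  Item 0.84 -> new Bin 5
  Item 0.72 -> new Bin 6
  Item 0.41 -> new Bin 7
  Item 0.84 -> new Bin 8
Total bins used = 8

8


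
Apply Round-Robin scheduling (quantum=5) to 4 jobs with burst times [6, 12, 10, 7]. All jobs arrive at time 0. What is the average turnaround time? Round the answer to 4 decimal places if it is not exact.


Time quantum = 5
Execution trace:
  J1 runs 5 units, time = 5
  J2 runs 5 units, time = 10
  J3 runs 5 units, time = 15
  J4 runs 5 units, time = 20
  J1 runs 1 units, time = 21
  J2 runs 5 units, time = 26
  J3 runs 5 units, time = 31
  J4 runs 2 units, time = 33
  J2 runs 2 units, time = 35
Finish times: [21, 35, 31, 33]
Average turnaround = 120/4 = 30.0

30.0


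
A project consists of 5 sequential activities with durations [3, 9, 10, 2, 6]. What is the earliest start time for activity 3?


Activity 3 starts after activities 1 through 2 complete.
Predecessor durations: [3, 9]
ES = 3 + 9 = 12

12


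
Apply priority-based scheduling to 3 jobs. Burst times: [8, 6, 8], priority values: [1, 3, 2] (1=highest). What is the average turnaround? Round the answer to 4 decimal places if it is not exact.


Sort by priority (ascending = highest first):
Order: [(1, 8), (2, 8), (3, 6)]
Completion times:
  Priority 1, burst=8, C=8
  Priority 2, burst=8, C=16
  Priority 3, burst=6, C=22
Average turnaround = 46/3 = 15.3333

15.3333


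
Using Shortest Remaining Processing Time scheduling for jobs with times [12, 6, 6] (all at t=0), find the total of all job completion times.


Since all jobs arrive at t=0, SRPT equals SPT ordering.
SPT order: [6, 6, 12]
Completion times:
  Job 1: p=6, C=6
  Job 2: p=6, C=12
  Job 3: p=12, C=24
Total completion time = 6 + 12 + 24 = 42

42


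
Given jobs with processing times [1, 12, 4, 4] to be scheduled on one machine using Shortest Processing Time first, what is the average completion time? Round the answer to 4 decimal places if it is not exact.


Sort jobs by processing time (SPT order): [1, 4, 4, 12]
Compute completion times sequentially:
  Job 1: processing = 1, completes at 1
  Job 2: processing = 4, completes at 5
  Job 3: processing = 4, completes at 9
  Job 4: processing = 12, completes at 21
Sum of completion times = 36
Average completion time = 36/4 = 9.0

9.0


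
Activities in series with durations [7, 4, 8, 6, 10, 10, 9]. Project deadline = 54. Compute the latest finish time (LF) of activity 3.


LF(activity 3) = deadline - sum of successor durations
Successors: activities 4 through 7 with durations [6, 10, 10, 9]
Sum of successor durations = 35
LF = 54 - 35 = 19

19


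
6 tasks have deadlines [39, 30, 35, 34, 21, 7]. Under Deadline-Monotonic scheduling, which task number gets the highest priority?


Sort tasks by relative deadline (ascending):
  Task 6: deadline = 7
  Task 5: deadline = 21
  Task 2: deadline = 30
  Task 4: deadline = 34
  Task 3: deadline = 35
  Task 1: deadline = 39
Priority order (highest first): [6, 5, 2, 4, 3, 1]
Highest priority task = 6

6


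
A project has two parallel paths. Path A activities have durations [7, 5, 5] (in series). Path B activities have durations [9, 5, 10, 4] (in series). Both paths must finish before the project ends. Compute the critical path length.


Path A total = 7 + 5 + 5 = 17
Path B total = 9 + 5 + 10 + 4 = 28
Critical path = longest path = max(17, 28) = 28

28


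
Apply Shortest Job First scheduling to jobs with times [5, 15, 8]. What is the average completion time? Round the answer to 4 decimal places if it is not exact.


SJF order (ascending): [5, 8, 15]
Completion times:
  Job 1: burst=5, C=5
  Job 2: burst=8, C=13
  Job 3: burst=15, C=28
Average completion = 46/3 = 15.3333

15.3333


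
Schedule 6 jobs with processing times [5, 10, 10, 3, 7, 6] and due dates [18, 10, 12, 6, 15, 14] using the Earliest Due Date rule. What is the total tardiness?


Sort by due date (EDD order): [(3, 6), (10, 10), (10, 12), (6, 14), (7, 15), (5, 18)]
Compute completion times and tardiness:
  Job 1: p=3, d=6, C=3, tardiness=max(0,3-6)=0
  Job 2: p=10, d=10, C=13, tardiness=max(0,13-10)=3
  Job 3: p=10, d=12, C=23, tardiness=max(0,23-12)=11
  Job 4: p=6, d=14, C=29, tardiness=max(0,29-14)=15
  Job 5: p=7, d=15, C=36, tardiness=max(0,36-15)=21
  Job 6: p=5, d=18, C=41, tardiness=max(0,41-18)=23
Total tardiness = 73

73


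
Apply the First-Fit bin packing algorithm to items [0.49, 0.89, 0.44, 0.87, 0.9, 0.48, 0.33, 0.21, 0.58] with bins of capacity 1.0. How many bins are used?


Place items sequentially using First-Fit:
  Item 0.49 -> new Bin 1
  Item 0.89 -> new Bin 2
  Item 0.44 -> Bin 1 (now 0.93)
  Item 0.87 -> new Bin 3
  Item 0.9 -> new Bin 4
  Item 0.48 -> new Bin 5
  Item 0.33 -> Bin 5 (now 0.81)
  Item 0.21 -> new Bin 6
  Item 0.58 -> Bin 6 (now 0.79)
Total bins used = 6

6


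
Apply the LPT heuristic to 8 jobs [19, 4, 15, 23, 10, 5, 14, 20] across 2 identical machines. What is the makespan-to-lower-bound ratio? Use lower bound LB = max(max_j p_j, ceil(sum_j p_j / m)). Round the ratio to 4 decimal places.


LPT order: [23, 20, 19, 15, 14, 10, 5, 4]
Machine loads after assignment: [56, 54]
LPT makespan = 56
Lower bound = max(max_job, ceil(total/2)) = max(23, 55) = 55
Ratio = 56 / 55 = 1.0182

1.0182


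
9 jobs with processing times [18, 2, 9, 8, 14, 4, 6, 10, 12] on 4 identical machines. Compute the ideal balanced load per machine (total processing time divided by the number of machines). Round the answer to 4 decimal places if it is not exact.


Total processing time = 18 + 2 + 9 + 8 + 14 + 4 + 6 + 10 + 12 = 83
Number of machines = 4
Ideal balanced load = 83 / 4 = 20.75

20.75


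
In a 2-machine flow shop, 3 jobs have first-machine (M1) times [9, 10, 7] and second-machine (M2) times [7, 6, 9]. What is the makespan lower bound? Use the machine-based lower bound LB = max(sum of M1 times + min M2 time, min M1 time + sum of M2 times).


LB1 = sum(M1 times) + min(M2 times) = 26 + 6 = 32
LB2 = min(M1 times) + sum(M2 times) = 7 + 22 = 29
Lower bound = max(LB1, LB2) = max(32, 29) = 32

32


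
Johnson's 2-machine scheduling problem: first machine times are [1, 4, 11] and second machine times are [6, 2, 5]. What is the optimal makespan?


Apply Johnson's rule:
  Group 1 (a <= b): [(1, 1, 6)]
  Group 2 (a > b): [(3, 11, 5), (2, 4, 2)]
Optimal job order: [1, 3, 2]
Schedule:
  Job 1: M1 done at 1, M2 done at 7
  Job 3: M1 done at 12, M2 done at 17
  Job 2: M1 done at 16, M2 done at 19
Makespan = 19

19


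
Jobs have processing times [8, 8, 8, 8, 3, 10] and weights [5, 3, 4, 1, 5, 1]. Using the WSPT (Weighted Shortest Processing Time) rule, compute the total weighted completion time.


Compute p/w ratios and sort ascending (WSPT): [(3, 5), (8, 5), (8, 4), (8, 3), (8, 1), (10, 1)]
Compute weighted completion times:
  Job (p=3,w=5): C=3, w*C=5*3=15
  Job (p=8,w=5): C=11, w*C=5*11=55
  Job (p=8,w=4): C=19, w*C=4*19=76
  Job (p=8,w=3): C=27, w*C=3*27=81
  Job (p=8,w=1): C=35, w*C=1*35=35
  Job (p=10,w=1): C=45, w*C=1*45=45
Total weighted completion time = 307

307


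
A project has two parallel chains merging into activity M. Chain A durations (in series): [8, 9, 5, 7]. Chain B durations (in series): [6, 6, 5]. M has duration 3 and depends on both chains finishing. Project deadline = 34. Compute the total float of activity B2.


Forward pass: ES(B2) = sum of predecessors on chain B = 6
EF = ES + duration = 6 + 6 = 12
Backward pass: LF(M) = deadline = 34; LS(M) = 34 - 3 = 31
LF(B2) = LS(M) - sum(successors on chain B) = 31 - 5 = 26
LS = LF - duration = 26 - 6 = 20
Total float = LS - ES = 20 - 6 = 14

14


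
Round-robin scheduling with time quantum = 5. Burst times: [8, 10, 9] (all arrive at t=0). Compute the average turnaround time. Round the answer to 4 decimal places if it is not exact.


Time quantum = 5
Execution trace:
  J1 runs 5 units, time = 5
  J2 runs 5 units, time = 10
  J3 runs 5 units, time = 15
  J1 runs 3 units, time = 18
  J2 runs 5 units, time = 23
  J3 runs 4 units, time = 27
Finish times: [18, 23, 27]
Average turnaround = 68/3 = 22.6667

22.6667


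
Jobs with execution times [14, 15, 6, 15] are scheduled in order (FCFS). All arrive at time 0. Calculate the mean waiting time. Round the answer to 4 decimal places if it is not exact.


FCFS order (as given): [14, 15, 6, 15]
Waiting times:
  Job 1: wait = 0
  Job 2: wait = 14
  Job 3: wait = 29
  Job 4: wait = 35
Sum of waiting times = 78
Average waiting time = 78/4 = 19.5

19.5


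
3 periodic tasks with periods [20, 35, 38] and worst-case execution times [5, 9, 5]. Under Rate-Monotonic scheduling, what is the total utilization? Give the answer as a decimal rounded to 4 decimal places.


Compute individual utilizations (exact fractions):
  Task 1: C/T = 5/20 = 1/4 (approx. 0.25)
  Task 2: C/T = 9/35 (approx. 0.2571)
  Task 3: C/T = 5/38 (approx. 0.1316)
Total utilization U = 1/4 + 9/35 + 5/38 = 1699/2660
Rounded to 4 decimal places: U = 0.6387
RM (Liu & Layland) bound for 3 tasks = 0.779763; compare with U = 1699/2660 (approx. 0.638722)
U <= bound, so schedulable by RM sufficient condition.

0.6387


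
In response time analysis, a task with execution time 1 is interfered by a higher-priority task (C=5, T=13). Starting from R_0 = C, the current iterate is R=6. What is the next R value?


R_next = C + ceil(R_prev / T_hp) * C_hp
ceil(6 / 13) = ceil(0.4615) = 1
Interference = 1 * 5 = 5
R_next = 1 + 5 = 6
R_next = R_prev, so the iteration has converged (response time = 6).

6


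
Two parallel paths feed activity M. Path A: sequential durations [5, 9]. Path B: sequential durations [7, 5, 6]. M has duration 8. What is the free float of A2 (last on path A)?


ES(A2) = sum of predecessors on chain A = 5
EF(A2) = ES + duration = 5 + 9 = 14
Successor of A2 is M. ES(M) = max(sum(A), sum(B)) = max(14, 18) = 18
Free float = ES(successor) - EF(current) = 18 - 14 = 4

4


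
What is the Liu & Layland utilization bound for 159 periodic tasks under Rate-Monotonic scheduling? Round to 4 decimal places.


Compute 2^(1/159) = 1.0043689323
Subtract 1: 1.0043689323 - 1 = 0.0043689323
Multiply by n: 159 * 0.0043689323 = 0.6946602357
Round to 4 dp: 0.6947

0.6947


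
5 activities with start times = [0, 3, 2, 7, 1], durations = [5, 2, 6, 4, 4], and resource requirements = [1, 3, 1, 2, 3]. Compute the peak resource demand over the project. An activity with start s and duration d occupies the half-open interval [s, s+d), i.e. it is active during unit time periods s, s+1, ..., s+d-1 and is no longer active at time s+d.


Each activity i is active on [start_i, start_i + duration_i).
Compute total resource usage per time slot:
  t=0: active resources = [1], total = 1
  t=1: active resources = [1, 3], total = 4
  t=2: active resources = [1, 1, 3], total = 5
  t=3: active resources = [1, 3, 1, 3], total = 8
  t=4: active resources = [1, 3, 1, 3], total = 8
  t=5: active resources = [1], total = 1
  t=6: active resources = [1], total = 1
  t=7: active resources = [1, 2], total = 3
  t=8: active resources = [2], total = 2
  t=9: active resources = [2], total = 2
  t=10: active resources = [2], total = 2
Peak resource demand = 8

8


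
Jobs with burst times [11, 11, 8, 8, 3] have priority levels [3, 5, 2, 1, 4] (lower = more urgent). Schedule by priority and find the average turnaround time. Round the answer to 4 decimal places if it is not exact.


Sort by priority (ascending = highest first):
Order: [(1, 8), (2, 8), (3, 11), (4, 3), (5, 11)]
Completion times:
  Priority 1, burst=8, C=8
  Priority 2, burst=8, C=16
  Priority 3, burst=11, C=27
  Priority 4, burst=3, C=30
  Priority 5, burst=11, C=41
Average turnaround = 122/5 = 24.4

24.4


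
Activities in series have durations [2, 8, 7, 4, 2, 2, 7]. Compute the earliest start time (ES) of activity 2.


Activity 2 starts after activities 1 through 1 complete.
Predecessor durations: [2]
ES = 2 = 2

2


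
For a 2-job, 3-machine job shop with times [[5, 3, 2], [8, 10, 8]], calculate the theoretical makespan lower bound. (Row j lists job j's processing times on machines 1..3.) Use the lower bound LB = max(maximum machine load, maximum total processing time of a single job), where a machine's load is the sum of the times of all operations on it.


Machine loads:
  Machine 1: 5 + 8 = 13
  Machine 2: 3 + 10 = 13
  Machine 3: 2 + 8 = 10
Max machine load = 13
Job totals:
  Job 1: 10
  Job 2: 26
Max job total = 26
Lower bound = max(13, 26) = 26

26


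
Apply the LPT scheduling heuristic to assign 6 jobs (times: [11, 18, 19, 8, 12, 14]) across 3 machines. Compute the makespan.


Sort jobs in decreasing order (LPT): [19, 18, 14, 12, 11, 8]
Assign each job to the least loaded machine:
  Machine 1: jobs [19, 8], load = 27
  Machine 2: jobs [18, 11], load = 29
  Machine 3: jobs [14, 12], load = 26
Makespan = max load = 29

29


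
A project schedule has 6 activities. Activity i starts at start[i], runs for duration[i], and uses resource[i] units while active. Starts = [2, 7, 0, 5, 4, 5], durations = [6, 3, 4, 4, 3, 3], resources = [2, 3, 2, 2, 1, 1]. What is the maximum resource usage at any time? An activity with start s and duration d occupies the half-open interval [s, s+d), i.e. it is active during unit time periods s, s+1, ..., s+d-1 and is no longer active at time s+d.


Each activity i is active on [start_i, start_i + duration_i).
Compute total resource usage per time slot:
  t=0: active resources = [2], total = 2
  t=1: active resources = [2], total = 2
  t=2: active resources = [2, 2], total = 4
  t=3: active resources = [2, 2], total = 4
  t=4: active resources = [2, 1], total = 3
  t=5: active resources = [2, 2, 1, 1], total = 6
  t=6: active resources = [2, 2, 1, 1], total = 6
  t=7: active resources = [2, 3, 2, 1], total = 8
  t=8: active resources = [3, 2], total = 5
  t=9: active resources = [3], total = 3
Peak resource demand = 8

8


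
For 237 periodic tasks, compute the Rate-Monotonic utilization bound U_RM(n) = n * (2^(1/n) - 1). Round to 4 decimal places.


Compute 2^(1/237) = 1.0029289527
Subtract 1: 1.0029289527 - 1 = 0.0029289527
Multiply by n: 237 * 0.0029289527 = 0.6941617899
Round to 4 dp: 0.6942

0.6942


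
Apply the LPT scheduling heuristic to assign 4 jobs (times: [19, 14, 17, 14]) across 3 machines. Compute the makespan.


Sort jobs in decreasing order (LPT): [19, 17, 14, 14]
Assign each job to the least loaded machine:
  Machine 1: jobs [19], load = 19
  Machine 2: jobs [17], load = 17
  Machine 3: jobs [14, 14], load = 28
Makespan = max load = 28

28


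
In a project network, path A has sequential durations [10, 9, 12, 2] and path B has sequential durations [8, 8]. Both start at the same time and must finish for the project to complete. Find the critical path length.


Path A total = 10 + 9 + 12 + 2 = 33
Path B total = 8 + 8 = 16
Critical path = longest path = max(33, 16) = 33

33


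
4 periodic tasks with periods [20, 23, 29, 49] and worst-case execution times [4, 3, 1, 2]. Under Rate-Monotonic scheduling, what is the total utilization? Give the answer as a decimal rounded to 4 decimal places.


Compute individual utilizations (exact fractions):
  Task 1: C/T = 4/20 = 1/5 (approx. 0.2)
  Task 2: C/T = 3/23 (approx. 0.1304)
  Task 3: C/T = 1/29 (approx. 0.0345)
  Task 4: C/T = 2/49 (approx. 0.0408)
Total utilization U = 1/5 + 3/23 + 1/29 + 2/49 = 66303/163415
Rounded to 4 decimal places: U = 0.4057
RM (Liu & Layland) bound for 4 tasks = 0.756828; compare with U = 66303/163415 (approx. 0.405734)
U <= bound, so schedulable by RM sufficient condition.

0.4057


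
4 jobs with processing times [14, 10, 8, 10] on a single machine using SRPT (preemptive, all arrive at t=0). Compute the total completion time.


Since all jobs arrive at t=0, SRPT equals SPT ordering.
SPT order: [8, 10, 10, 14]
Completion times:
  Job 1: p=8, C=8
  Job 2: p=10, C=18
  Job 3: p=10, C=28
  Job 4: p=14, C=42
Total completion time = 8 + 18 + 28 + 42 = 96

96


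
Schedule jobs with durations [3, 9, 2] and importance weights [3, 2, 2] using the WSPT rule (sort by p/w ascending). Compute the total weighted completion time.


Compute p/w ratios and sort ascending (WSPT): [(3, 3), (2, 2), (9, 2)]
Compute weighted completion times:
  Job (p=3,w=3): C=3, w*C=3*3=9
  Job (p=2,w=2): C=5, w*C=2*5=10
  Job (p=9,w=2): C=14, w*C=2*14=28
Total weighted completion time = 47

47


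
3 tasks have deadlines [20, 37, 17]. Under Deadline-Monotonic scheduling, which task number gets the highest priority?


Sort tasks by relative deadline (ascending):
  Task 3: deadline = 17
  Task 1: deadline = 20
  Task 2: deadline = 37
Priority order (highest first): [3, 1, 2]
Highest priority task = 3

3


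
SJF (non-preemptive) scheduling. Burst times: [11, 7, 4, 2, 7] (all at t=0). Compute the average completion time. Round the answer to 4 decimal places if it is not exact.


SJF order (ascending): [2, 4, 7, 7, 11]
Completion times:
  Job 1: burst=2, C=2
  Job 2: burst=4, C=6
  Job 3: burst=7, C=13
  Job 4: burst=7, C=20
  Job 5: burst=11, C=31
Average completion = 72/5 = 14.4

14.4


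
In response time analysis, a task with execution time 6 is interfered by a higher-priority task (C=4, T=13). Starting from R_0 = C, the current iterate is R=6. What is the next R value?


R_next = C + ceil(R_prev / T_hp) * C_hp
ceil(6 / 13) = ceil(0.4615) = 1
Interference = 1 * 4 = 4
R_next = 6 + 4 = 10

10


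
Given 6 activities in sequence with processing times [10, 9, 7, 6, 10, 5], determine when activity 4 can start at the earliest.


Activity 4 starts after activities 1 through 3 complete.
Predecessor durations: [10, 9, 7]
ES = 10 + 9 + 7 = 26

26


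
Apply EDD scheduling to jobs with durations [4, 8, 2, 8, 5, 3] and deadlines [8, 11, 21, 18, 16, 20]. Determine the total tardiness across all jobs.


Sort by due date (EDD order): [(4, 8), (8, 11), (5, 16), (8, 18), (3, 20), (2, 21)]
Compute completion times and tardiness:
  Job 1: p=4, d=8, C=4, tardiness=max(0,4-8)=0
  Job 2: p=8, d=11, C=12, tardiness=max(0,12-11)=1
  Job 3: p=5, d=16, C=17, tardiness=max(0,17-16)=1
  Job 4: p=8, d=18, C=25, tardiness=max(0,25-18)=7
  Job 5: p=3, d=20, C=28, tardiness=max(0,28-20)=8
  Job 6: p=2, d=21, C=30, tardiness=max(0,30-21)=9
Total tardiness = 26

26


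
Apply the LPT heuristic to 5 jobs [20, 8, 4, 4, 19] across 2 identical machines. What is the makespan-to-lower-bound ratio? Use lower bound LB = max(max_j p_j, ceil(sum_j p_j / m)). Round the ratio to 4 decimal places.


LPT order: [20, 19, 8, 4, 4]
Machine loads after assignment: [28, 27]
LPT makespan = 28
Lower bound = max(max_job, ceil(total/2)) = max(20, 28) = 28
Ratio = 28 / 28 = 1.0

1.0


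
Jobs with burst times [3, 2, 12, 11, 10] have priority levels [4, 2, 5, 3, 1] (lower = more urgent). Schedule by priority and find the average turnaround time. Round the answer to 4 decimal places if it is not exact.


Sort by priority (ascending = highest first):
Order: [(1, 10), (2, 2), (3, 11), (4, 3), (5, 12)]
Completion times:
  Priority 1, burst=10, C=10
  Priority 2, burst=2, C=12
  Priority 3, burst=11, C=23
  Priority 4, burst=3, C=26
  Priority 5, burst=12, C=38
Average turnaround = 109/5 = 21.8

21.8


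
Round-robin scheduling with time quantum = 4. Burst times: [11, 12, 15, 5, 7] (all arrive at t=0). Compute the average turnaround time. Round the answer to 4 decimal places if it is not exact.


Time quantum = 4
Execution trace:
  J1 runs 4 units, time = 4
  J2 runs 4 units, time = 8
  J3 runs 4 units, time = 12
  J4 runs 4 units, time = 16
  J5 runs 4 units, time = 20
  J1 runs 4 units, time = 24
  J2 runs 4 units, time = 28
  J3 runs 4 units, time = 32
  J4 runs 1 units, time = 33
  J5 runs 3 units, time = 36
  J1 runs 3 units, time = 39
  J2 runs 4 units, time = 43
  J3 runs 4 units, time = 47
  J3 runs 3 units, time = 50
Finish times: [39, 43, 50, 33, 36]
Average turnaround = 201/5 = 40.2

40.2


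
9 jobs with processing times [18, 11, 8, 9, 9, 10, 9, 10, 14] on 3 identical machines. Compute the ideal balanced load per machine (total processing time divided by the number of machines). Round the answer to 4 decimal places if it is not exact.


Total processing time = 18 + 11 + 8 + 9 + 9 + 10 + 9 + 10 + 14 = 98
Number of machines = 3
Ideal balanced load = 98 / 3 = 32.6667

32.6667


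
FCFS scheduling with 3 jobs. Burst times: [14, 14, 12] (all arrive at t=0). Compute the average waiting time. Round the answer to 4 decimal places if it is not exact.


FCFS order (as given): [14, 14, 12]
Waiting times:
  Job 1: wait = 0
  Job 2: wait = 14
  Job 3: wait = 28
Sum of waiting times = 42
Average waiting time = 42/3 = 14.0

14.0


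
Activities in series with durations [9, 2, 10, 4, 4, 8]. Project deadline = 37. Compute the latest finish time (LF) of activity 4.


LF(activity 4) = deadline - sum of successor durations
Successors: activities 5 through 6 with durations [4, 8]
Sum of successor durations = 12
LF = 37 - 12 = 25

25


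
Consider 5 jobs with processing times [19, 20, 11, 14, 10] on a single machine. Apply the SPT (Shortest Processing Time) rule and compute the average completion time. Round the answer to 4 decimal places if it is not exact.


Sort jobs by processing time (SPT order): [10, 11, 14, 19, 20]
Compute completion times sequentially:
  Job 1: processing = 10, completes at 10
  Job 2: processing = 11, completes at 21
  Job 3: processing = 14, completes at 35
  Job 4: processing = 19, completes at 54
  Job 5: processing = 20, completes at 74
Sum of completion times = 194
Average completion time = 194/5 = 38.8

38.8


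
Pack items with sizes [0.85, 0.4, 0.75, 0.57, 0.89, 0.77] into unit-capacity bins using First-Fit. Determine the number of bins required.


Place items sequentially using First-Fit:
  Item 0.85 -> new Bin 1
  Item 0.4 -> new Bin 2
  Item 0.75 -> new Bin 3
  Item 0.57 -> Bin 2 (now 0.97)
  Item 0.89 -> new Bin 4
  Item 0.77 -> new Bin 5
Total bins used = 5

5


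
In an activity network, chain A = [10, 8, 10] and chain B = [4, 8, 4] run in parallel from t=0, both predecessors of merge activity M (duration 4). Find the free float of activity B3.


ES(B3) = sum of predecessors on chain B = 12
EF(B3) = ES + duration = 12 + 4 = 16
Successor of B3 is M. ES(M) = max(sum(A), sum(B)) = max(28, 16) = 28
Free float = ES(successor) - EF(current) = 28 - 16 = 12

12


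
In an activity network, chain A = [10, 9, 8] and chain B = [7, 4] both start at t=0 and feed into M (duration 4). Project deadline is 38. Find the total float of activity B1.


Forward pass: ES(B1) = sum of predecessors on chain B = 0
EF = ES + duration = 0 + 7 = 7
Backward pass: LF(M) = deadline = 38; LS(M) = 38 - 4 = 34
LF(B1) = LS(M) - sum(successors on chain B) = 34 - 4 = 30
LS = LF - duration = 30 - 7 = 23
Total float = LS - ES = 23 - 0 = 23

23


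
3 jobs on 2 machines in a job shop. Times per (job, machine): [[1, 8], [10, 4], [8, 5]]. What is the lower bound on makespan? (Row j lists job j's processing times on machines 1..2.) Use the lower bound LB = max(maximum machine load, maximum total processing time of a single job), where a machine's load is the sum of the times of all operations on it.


Machine loads:
  Machine 1: 1 + 10 + 8 = 19
  Machine 2: 8 + 4 + 5 = 17
Max machine load = 19
Job totals:
  Job 1: 9
  Job 2: 14
  Job 3: 13
Max job total = 14
Lower bound = max(19, 14) = 19

19


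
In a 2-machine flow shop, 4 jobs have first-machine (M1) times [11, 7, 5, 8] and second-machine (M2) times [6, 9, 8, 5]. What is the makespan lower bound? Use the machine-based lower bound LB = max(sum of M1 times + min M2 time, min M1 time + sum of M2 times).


LB1 = sum(M1 times) + min(M2 times) = 31 + 5 = 36
LB2 = min(M1 times) + sum(M2 times) = 5 + 28 = 33
Lower bound = max(LB1, LB2) = max(36, 33) = 36

36


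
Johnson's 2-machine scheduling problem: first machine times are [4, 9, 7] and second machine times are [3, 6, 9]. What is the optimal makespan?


Apply Johnson's rule:
  Group 1 (a <= b): [(3, 7, 9)]
  Group 2 (a > b): [(2, 9, 6), (1, 4, 3)]
Optimal job order: [3, 2, 1]
Schedule:
  Job 3: M1 done at 7, M2 done at 16
  Job 2: M1 done at 16, M2 done at 22
  Job 1: M1 done at 20, M2 done at 25
Makespan = 25

25


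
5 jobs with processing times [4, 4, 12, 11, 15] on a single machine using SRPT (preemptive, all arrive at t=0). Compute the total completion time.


Since all jobs arrive at t=0, SRPT equals SPT ordering.
SPT order: [4, 4, 11, 12, 15]
Completion times:
  Job 1: p=4, C=4
  Job 2: p=4, C=8
  Job 3: p=11, C=19
  Job 4: p=12, C=31
  Job 5: p=15, C=46
Total completion time = 4 + 8 + 19 + 31 + 46 = 108

108


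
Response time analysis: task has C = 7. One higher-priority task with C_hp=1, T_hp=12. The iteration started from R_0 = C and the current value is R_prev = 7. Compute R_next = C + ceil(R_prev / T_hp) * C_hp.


R_next = C + ceil(R_prev / T_hp) * C_hp
ceil(7 / 12) = ceil(0.5833) = 1
Interference = 1 * 1 = 1
R_next = 7 + 1 = 8

8


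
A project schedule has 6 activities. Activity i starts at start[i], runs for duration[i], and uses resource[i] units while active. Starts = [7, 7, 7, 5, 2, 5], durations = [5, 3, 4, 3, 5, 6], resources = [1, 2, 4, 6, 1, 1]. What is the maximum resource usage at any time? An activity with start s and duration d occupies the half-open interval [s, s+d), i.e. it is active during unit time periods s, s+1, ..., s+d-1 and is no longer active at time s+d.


Each activity i is active on [start_i, start_i + duration_i).
Compute total resource usage per time slot:
  t=0: active resources = [], total = 0
  t=1: active resources = [], total = 0
  t=2: active resources = [1], total = 1
  t=3: active resources = [1], total = 1
  t=4: active resources = [1], total = 1
  t=5: active resources = [6, 1, 1], total = 8
  t=6: active resources = [6, 1, 1], total = 8
  t=7: active resources = [1, 2, 4, 6, 1], total = 14
  t=8: active resources = [1, 2, 4, 1], total = 8
  t=9: active resources = [1, 2, 4, 1], total = 8
  t=10: active resources = [1, 4, 1], total = 6
  t=11: active resources = [1], total = 1
Peak resource demand = 14

14


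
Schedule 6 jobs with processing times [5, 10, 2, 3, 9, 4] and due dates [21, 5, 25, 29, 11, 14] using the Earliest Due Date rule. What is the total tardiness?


Sort by due date (EDD order): [(10, 5), (9, 11), (4, 14), (5, 21), (2, 25), (3, 29)]
Compute completion times and tardiness:
  Job 1: p=10, d=5, C=10, tardiness=max(0,10-5)=5
  Job 2: p=9, d=11, C=19, tardiness=max(0,19-11)=8
  Job 3: p=4, d=14, C=23, tardiness=max(0,23-14)=9
  Job 4: p=5, d=21, C=28, tardiness=max(0,28-21)=7
  Job 5: p=2, d=25, C=30, tardiness=max(0,30-25)=5
  Job 6: p=3, d=29, C=33, tardiness=max(0,33-29)=4
Total tardiness = 38

38


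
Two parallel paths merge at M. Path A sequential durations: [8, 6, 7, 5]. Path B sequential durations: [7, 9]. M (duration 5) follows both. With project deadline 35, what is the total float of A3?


Forward pass: ES(A3) = sum of predecessors on chain A = 14
EF = ES + duration = 14 + 7 = 21
Backward pass: LF(M) = deadline = 35; LS(M) = 35 - 5 = 30
LF(A3) = LS(M) - sum(successors on chain A) = 30 - 5 = 25
LS = LF - duration = 25 - 7 = 18
Total float = LS - ES = 18 - 14 = 4

4


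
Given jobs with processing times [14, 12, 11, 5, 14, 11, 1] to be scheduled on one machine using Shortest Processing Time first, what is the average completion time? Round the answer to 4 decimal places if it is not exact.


Sort jobs by processing time (SPT order): [1, 5, 11, 11, 12, 14, 14]
Compute completion times sequentially:
  Job 1: processing = 1, completes at 1
  Job 2: processing = 5, completes at 6
  Job 3: processing = 11, completes at 17
  Job 4: processing = 11, completes at 28
  Job 5: processing = 12, completes at 40
  Job 6: processing = 14, completes at 54
  Job 7: processing = 14, completes at 68
Sum of completion times = 214
Average completion time = 214/7 = 30.5714

30.5714


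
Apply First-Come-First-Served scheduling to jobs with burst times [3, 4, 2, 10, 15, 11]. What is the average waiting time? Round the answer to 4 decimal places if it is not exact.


FCFS order (as given): [3, 4, 2, 10, 15, 11]
Waiting times:
  Job 1: wait = 0
  Job 2: wait = 3
  Job 3: wait = 7
  Job 4: wait = 9
  Job 5: wait = 19
  Job 6: wait = 34
Sum of waiting times = 72
Average waiting time = 72/6 = 12.0

12.0


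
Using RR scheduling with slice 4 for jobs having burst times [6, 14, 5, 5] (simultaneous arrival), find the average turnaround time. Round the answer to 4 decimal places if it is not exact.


Time quantum = 4
Execution trace:
  J1 runs 4 units, time = 4
  J2 runs 4 units, time = 8
  J3 runs 4 units, time = 12
  J4 runs 4 units, time = 16
  J1 runs 2 units, time = 18
  J2 runs 4 units, time = 22
  J3 runs 1 units, time = 23
  J4 runs 1 units, time = 24
  J2 runs 4 units, time = 28
  J2 runs 2 units, time = 30
Finish times: [18, 30, 23, 24]
Average turnaround = 95/4 = 23.75

23.75


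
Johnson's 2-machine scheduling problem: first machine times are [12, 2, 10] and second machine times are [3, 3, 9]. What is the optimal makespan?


Apply Johnson's rule:
  Group 1 (a <= b): [(2, 2, 3)]
  Group 2 (a > b): [(3, 10, 9), (1, 12, 3)]
Optimal job order: [2, 3, 1]
Schedule:
  Job 2: M1 done at 2, M2 done at 5
  Job 3: M1 done at 12, M2 done at 21
  Job 1: M1 done at 24, M2 done at 27
Makespan = 27

27


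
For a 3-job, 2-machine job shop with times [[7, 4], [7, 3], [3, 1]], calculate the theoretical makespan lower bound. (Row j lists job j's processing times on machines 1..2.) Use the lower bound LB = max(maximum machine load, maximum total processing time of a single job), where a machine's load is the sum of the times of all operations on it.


Machine loads:
  Machine 1: 7 + 7 + 3 = 17
  Machine 2: 4 + 3 + 1 = 8
Max machine load = 17
Job totals:
  Job 1: 11
  Job 2: 10
  Job 3: 4
Max job total = 11
Lower bound = max(17, 11) = 17

17


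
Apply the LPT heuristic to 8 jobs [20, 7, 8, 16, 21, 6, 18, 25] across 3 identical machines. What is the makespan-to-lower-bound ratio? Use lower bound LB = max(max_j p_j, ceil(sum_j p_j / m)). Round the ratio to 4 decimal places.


LPT order: [25, 21, 20, 18, 16, 8, 7, 6]
Machine loads after assignment: [40, 43, 38]
LPT makespan = 43
Lower bound = max(max_job, ceil(total/3)) = max(25, 41) = 41
Ratio = 43 / 41 = 1.0488

1.0488


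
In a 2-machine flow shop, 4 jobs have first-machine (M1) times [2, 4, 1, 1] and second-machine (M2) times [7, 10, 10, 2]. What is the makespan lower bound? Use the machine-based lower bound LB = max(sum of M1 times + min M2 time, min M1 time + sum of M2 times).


LB1 = sum(M1 times) + min(M2 times) = 8 + 2 = 10
LB2 = min(M1 times) + sum(M2 times) = 1 + 29 = 30
Lower bound = max(LB1, LB2) = max(10, 30) = 30

30


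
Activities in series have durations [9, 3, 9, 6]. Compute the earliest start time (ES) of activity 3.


Activity 3 starts after activities 1 through 2 complete.
Predecessor durations: [9, 3]
ES = 9 + 3 = 12

12


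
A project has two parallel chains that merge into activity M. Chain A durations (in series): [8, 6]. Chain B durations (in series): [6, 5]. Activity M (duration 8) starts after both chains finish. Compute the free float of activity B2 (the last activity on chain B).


ES(B2) = sum of predecessors on chain B = 6
EF(B2) = ES + duration = 6 + 5 = 11
Successor of B2 is M. ES(M) = max(sum(A), sum(B)) = max(14, 11) = 14
Free float = ES(successor) - EF(current) = 14 - 11 = 3

3


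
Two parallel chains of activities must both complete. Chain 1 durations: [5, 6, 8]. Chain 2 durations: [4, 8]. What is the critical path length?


Path A total = 5 + 6 + 8 = 19
Path B total = 4 + 8 = 12
Critical path = longest path = max(19, 12) = 19

19


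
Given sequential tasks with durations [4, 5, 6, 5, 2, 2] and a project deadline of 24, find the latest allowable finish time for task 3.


LF(activity 3) = deadline - sum of successor durations
Successors: activities 4 through 6 with durations [5, 2, 2]
Sum of successor durations = 9
LF = 24 - 9 = 15

15


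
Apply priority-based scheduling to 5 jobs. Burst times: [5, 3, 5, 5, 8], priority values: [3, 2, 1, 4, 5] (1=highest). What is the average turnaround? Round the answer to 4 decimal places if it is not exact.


Sort by priority (ascending = highest first):
Order: [(1, 5), (2, 3), (3, 5), (4, 5), (5, 8)]
Completion times:
  Priority 1, burst=5, C=5
  Priority 2, burst=3, C=8
  Priority 3, burst=5, C=13
  Priority 4, burst=5, C=18
  Priority 5, burst=8, C=26
Average turnaround = 70/5 = 14.0

14.0


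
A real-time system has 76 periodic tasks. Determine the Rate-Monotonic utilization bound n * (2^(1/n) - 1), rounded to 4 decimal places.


Compute 2^(1/76) = 1.0091620748
Subtract 1: 1.0091620748 - 1 = 0.0091620748
Multiply by n: 76 * 0.0091620748 = 0.6963176848
Round to 4 dp: 0.6963

0.6963


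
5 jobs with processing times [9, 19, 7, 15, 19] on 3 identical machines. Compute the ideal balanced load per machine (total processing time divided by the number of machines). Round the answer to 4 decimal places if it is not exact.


Total processing time = 9 + 19 + 7 + 15 + 19 = 69
Number of machines = 3
Ideal balanced load = 69 / 3 = 23.0

23.0


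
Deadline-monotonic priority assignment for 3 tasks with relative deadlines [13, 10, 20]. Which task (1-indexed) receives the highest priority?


Sort tasks by relative deadline (ascending):
  Task 2: deadline = 10
  Task 1: deadline = 13
  Task 3: deadline = 20
Priority order (highest first): [2, 1, 3]
Highest priority task = 2

2


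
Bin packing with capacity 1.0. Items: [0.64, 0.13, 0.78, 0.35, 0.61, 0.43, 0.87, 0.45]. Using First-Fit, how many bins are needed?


Place items sequentially using First-Fit:
  Item 0.64 -> new Bin 1
  Item 0.13 -> Bin 1 (now 0.77)
  Item 0.78 -> new Bin 2
  Item 0.35 -> new Bin 3
  Item 0.61 -> Bin 3 (now 0.96)
  Item 0.43 -> new Bin 4
  Item 0.87 -> new Bin 5
  Item 0.45 -> Bin 4 (now 0.88)
Total bins used = 5

5


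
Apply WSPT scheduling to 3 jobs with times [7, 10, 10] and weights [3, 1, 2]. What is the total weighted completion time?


Compute p/w ratios and sort ascending (WSPT): [(7, 3), (10, 2), (10, 1)]
Compute weighted completion times:
  Job (p=7,w=3): C=7, w*C=3*7=21
  Job (p=10,w=2): C=17, w*C=2*17=34
  Job (p=10,w=1): C=27, w*C=1*27=27
Total weighted completion time = 82

82


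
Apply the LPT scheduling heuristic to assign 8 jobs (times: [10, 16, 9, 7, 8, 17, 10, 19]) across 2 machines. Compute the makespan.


Sort jobs in decreasing order (LPT): [19, 17, 16, 10, 10, 9, 8, 7]
Assign each job to the least loaded machine:
  Machine 1: jobs [19, 10, 10, 8], load = 47
  Machine 2: jobs [17, 16, 9, 7], load = 49
Makespan = max load = 49

49
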